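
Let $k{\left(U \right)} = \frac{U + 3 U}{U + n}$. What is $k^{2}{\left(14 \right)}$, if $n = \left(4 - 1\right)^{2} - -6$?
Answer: $\frac{3136}{841} \approx 3.7289$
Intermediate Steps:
$n = 15$ ($n = 3^{2} + 6 = 9 + 6 = 15$)
$k{\left(U \right)} = \frac{4 U}{15 + U}$ ($k{\left(U \right)} = \frac{U + 3 U}{U + 15} = \frac{4 U}{15 + U}$)
$k^{2}{\left(14 \right)} = \left(4 \cdot 14 \frac{1}{15 + 14}\right)^{2} = \left(4 \cdot 14 \cdot \frac{1}{29}\right)^{2} = \left(\frac{56}{29}\right)^{2} = \frac{3136}{841}$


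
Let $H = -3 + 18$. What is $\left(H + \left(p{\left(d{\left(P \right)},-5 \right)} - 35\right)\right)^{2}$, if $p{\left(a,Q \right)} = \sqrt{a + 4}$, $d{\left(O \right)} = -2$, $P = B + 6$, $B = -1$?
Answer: $\left(20 - \sqrt{2}\right)^{2} \approx 345.43$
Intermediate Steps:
$P = 5$ ($P = -1 + 6 = 5$)
$p{\left(a,Q \right)} = \sqrt{4 + a}$
$H = 15$
$\left(H + \left(p{\left(d{\left(P \right)},-5 \right)} - 35\right)\right)^{2} = \left(15 - \left(35 - \sqrt{4 - 2}\right)\right)^{2} = \left(15 - \left(35 - \sqrt{2}\right)\right)^{2} = \left(-20 + \sqrt{2}\right)^{2}$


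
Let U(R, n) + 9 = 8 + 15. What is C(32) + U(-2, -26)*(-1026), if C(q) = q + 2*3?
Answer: -14326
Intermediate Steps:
U(R, n) = 14 (U(R, n) = -9 + (8 + 15) = -9 + 23 = 14)
C(q) = 6 + q (C(q) = q + 6 = 6 + q)
C(32) + U(-2, -26)*(-1026) = (6 + 32) + 14*(-1026) = 38 - 14364 = -14326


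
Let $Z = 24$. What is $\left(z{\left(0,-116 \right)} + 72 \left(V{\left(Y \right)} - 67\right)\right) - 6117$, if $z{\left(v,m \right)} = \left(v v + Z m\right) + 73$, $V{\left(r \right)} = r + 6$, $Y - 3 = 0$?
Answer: $-13004$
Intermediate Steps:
$Y = 3$ ($Y = 3 + 0 = 3$)
$V{\left(r \right)} = 6 + r$
$z{\left(v,m \right)} = 73 + v^{2} + 24 m$ ($z{\left(v,m \right)} = \left(v v + 24 m\right) + 73 = \left(v^{2} + 24 m\right) + 73 = 73 + v^{2} + 24 m$)
$\left(z{\left(0,-116 \right)} + 72 \left(V{\left(Y \right)} - 67\right)\right) - 6117 = \left(\left(73 + 0^{2} + 24 \left(-116\right)\right) + 72 \left(\left(6 + 3\right) - 67\right)\right) - 6117 = \left(\left(73 + 0 - 2784\right) + 72 \left(9 - 67\right)\right) - 6117 = \left(-2711 + 72 \left(-58\right)\right) - 6117 = \left(-2711 - 4176\right) - 6117 = -6887 - 6117 = -13004$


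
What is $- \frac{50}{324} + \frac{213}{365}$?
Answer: $\frac{25381}{59130} \approx 0.42924$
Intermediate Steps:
$- \frac{50}{324} + \frac{213}{365} = \left(-50\right) \frac{1}{324} + 213 \cdot \frac{1}{365} = - \frac{25}{162} + \frac{213}{365} = \frac{25381}{59130}$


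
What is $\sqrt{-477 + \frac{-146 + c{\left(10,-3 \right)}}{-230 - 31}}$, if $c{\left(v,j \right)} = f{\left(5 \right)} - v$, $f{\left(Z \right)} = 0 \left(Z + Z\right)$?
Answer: $\frac{i \sqrt{3605889}}{87} \approx 21.827 i$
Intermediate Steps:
$f{\left(Z \right)} = 0$ ($f{\left(Z \right)} = 0 \cdot 2 Z = 0$)
$c{\left(v,j \right)} = - v$ ($c{\left(v,j \right)} = 0 - v = - v$)
$\sqrt{-477 + \frac{-146 + c{\left(10,-3 \right)}}{-230 - 31}} = \sqrt{-477 + \frac{-146 - 10}{-230 - 31}} = \sqrt{-477 + \frac{-146 - 10}{-261}} = \sqrt{-477 - - \frac{52}{87}} = \sqrt{-477 + \frac{52}{87}} = \sqrt{- \frac{41447}{87}} = \frac{i \sqrt{3605889}}{87}$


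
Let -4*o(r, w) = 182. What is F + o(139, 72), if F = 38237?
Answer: 76383/2 ≈ 38192.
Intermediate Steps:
o(r, w) = -91/2 (o(r, w) = -¼*182 = -91/2)
F + o(139, 72) = 38237 - 91/2 = 76383/2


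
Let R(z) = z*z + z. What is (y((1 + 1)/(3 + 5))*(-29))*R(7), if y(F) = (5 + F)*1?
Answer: -8526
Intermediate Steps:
y(F) = 5 + F
R(z) = z + z**2 (R(z) = z**2 + z = z + z**2)
(y((1 + 1)/(3 + 5))*(-29))*R(7) = ((5 + (1 + 1)/(3 + 5))*(-29))*(7*(1 + 7)) = ((5 + 2/8)*(-29))*(7*8) = ((5 + 2*(1/8))*(-29))*56 = ((5 + 1/4)*(-29))*56 = ((21/4)*(-29))*56 = -609/4*56 = -8526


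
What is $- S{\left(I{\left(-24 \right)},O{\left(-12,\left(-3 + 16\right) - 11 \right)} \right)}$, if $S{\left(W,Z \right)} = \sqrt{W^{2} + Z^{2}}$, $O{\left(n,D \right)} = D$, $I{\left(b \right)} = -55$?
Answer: $- \sqrt{3029} \approx -55.036$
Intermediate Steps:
$- S{\left(I{\left(-24 \right)},O{\left(-12,\left(-3 + 16\right) - 11 \right)} \right)} = - \sqrt{\left(-55\right)^{2} + \left(\left(-3 + 16\right) - 11\right)^{2}} = - \sqrt{3025 + \left(13 - 11\right)^{2}} = - \sqrt{3025 + 2^{2}} = - \sqrt{3025 + 4} = - \sqrt{3029}$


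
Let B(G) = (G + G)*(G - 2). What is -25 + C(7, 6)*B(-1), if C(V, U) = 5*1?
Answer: 5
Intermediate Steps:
C(V, U) = 5
B(G) = 2*G*(-2 + G) (B(G) = (2*G)*(-2 + G) = 2*G*(-2 + G))
-25 + C(7, 6)*B(-1) = -25 + 5*(2*(-1)*(-2 - 1)) = -25 + 5*(2*(-1)*(-3)) = -25 + 5*6 = -25 + 30 = 5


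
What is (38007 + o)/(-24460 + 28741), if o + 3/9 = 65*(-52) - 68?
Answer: 103676/12843 ≈ 8.0726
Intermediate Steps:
o = -10345/3 (o = -⅓ + (65*(-52) - 68) = -⅓ + (-3380 - 68) = -⅓ - 3448 = -10345/3 ≈ -3448.3)
(38007 + o)/(-24460 + 28741) = (38007 - 10345/3)/(-24460 + 28741) = (103676/3)/4281 = (103676/3)*(1/4281) = 103676/12843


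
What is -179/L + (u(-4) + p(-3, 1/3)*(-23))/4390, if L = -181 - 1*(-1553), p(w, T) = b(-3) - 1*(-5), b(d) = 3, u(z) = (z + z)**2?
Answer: -95045/602308 ≈ -0.15780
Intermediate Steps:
u(z) = 4*z**2 (u(z) = (2*z)**2 = 4*z**2)
p(w, T) = 8 (p(w, T) = 3 - 1*(-5) = 3 + 5 = 8)
L = 1372 (L = -181 + 1553 = 1372)
-179/L + (u(-4) + p(-3, 1/3)*(-23))/4390 = -179/1372 + (4*(-4)**2 + 8*(-23))/4390 = -179*1/1372 + (4*16 - 184)*(1/4390) = -179/1372 + (64 - 184)*(1/4390) = -179/1372 - 120*1/4390 = -179/1372 - 12/439 = -95045/602308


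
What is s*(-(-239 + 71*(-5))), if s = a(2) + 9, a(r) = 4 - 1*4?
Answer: 5346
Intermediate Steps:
a(r) = 0 (a(r) = 4 - 4 = 0)
s = 9 (s = 0 + 9 = 9)
s*(-(-239 + 71*(-5))) = 9*(-(-239 + 71*(-5))) = 9*(-(-239 - 355)) = 9*(-1*(-594)) = 9*594 = 5346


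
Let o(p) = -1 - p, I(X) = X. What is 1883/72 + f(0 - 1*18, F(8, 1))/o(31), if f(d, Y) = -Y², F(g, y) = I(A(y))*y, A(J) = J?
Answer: 7541/288 ≈ 26.184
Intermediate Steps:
F(g, y) = y² (F(g, y) = y*y = y²)
1883/72 + f(0 - 1*18, F(8, 1))/o(31) = 1883/72 + (-(1²)²)/(-1 - 1*31) = 1883*(1/72) + (-1*1²)/(-1 - 31) = 1883/72 - 1*1/(-32) = 1883/72 - 1*(-1/32) = 1883/72 + 1/32 = 7541/288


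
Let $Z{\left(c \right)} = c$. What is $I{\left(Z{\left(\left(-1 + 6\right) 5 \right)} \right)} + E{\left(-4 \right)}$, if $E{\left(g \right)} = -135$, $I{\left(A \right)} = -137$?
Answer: $-272$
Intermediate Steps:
$I{\left(Z{\left(\left(-1 + 6\right) 5 \right)} \right)} + E{\left(-4 \right)} = -137 - 135 = -272$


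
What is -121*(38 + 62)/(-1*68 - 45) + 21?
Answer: 14473/113 ≈ 128.08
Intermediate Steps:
-121*(38 + 62)/(-1*68 - 45) + 21 = -12100/(-68 - 45) + 21 = -12100/(-113) + 21 = -12100*(-1)/113 + 21 = -121*(-100/113) + 21 = 12100/113 + 21 = 14473/113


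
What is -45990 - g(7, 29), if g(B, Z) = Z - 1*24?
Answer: -45995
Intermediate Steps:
g(B, Z) = -24 + Z (g(B, Z) = Z - 24 = -24 + Z)
-45990 - g(7, 29) = -45990 - (-24 + 29) = -45990 - 1*5 = -45990 - 5 = -45995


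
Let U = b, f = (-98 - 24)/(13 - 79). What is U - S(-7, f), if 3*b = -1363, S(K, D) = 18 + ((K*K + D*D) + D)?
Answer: -573466/1089 ≈ -526.60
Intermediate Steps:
f = 61/33 (f = -122/(-66) = -122*(-1/66) = 61/33 ≈ 1.8485)
S(K, D) = 18 + D + D**2 + K**2 (S(K, D) = 18 + ((K**2 + D**2) + D) = 18 + ((D**2 + K**2) + D) = 18 + (D + D**2 + K**2) = 18 + D + D**2 + K**2)
b = -1363/3 (b = (1/3)*(-1363) = -1363/3 ≈ -454.33)
U = -1363/3 ≈ -454.33
U - S(-7, f) = -1363/3 - (18 + 61/33 + (61/33)**2 + (-7)**2) = -1363/3 - (18 + 61/33 + 3721/1089 + 49) = -1363/3 - 1*78697/1089 = -1363/3 - 78697/1089 = -573466/1089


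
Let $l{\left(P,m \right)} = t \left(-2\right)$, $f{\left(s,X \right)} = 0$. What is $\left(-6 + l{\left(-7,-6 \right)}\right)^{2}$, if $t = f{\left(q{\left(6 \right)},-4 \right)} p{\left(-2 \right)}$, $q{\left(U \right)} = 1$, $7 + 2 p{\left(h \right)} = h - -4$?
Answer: $36$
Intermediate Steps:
$p{\left(h \right)} = - \frac{3}{2} + \frac{h}{2}$ ($p{\left(h \right)} = - \frac{7}{2} + \frac{h - -4}{2} = - \frac{7}{2} + \frac{h + 4}{2} = - \frac{7}{2} + \frac{4 + h}{2} = - \frac{7}{2} + \left(2 + \frac{h}{2}\right) = - \frac{3}{2} + \frac{h}{2}$)
$t = 0$ ($t = 0 \left(- \frac{3}{2} + \frac{1}{2} \left(-2\right)\right) = 0 \left(- \frac{3}{2} - 1\right) = 0 \left(- \frac{5}{2}\right) = 0$)
$l{\left(P,m \right)} = 0$ ($l{\left(P,m \right)} = 0 \left(-2\right) = 0$)
$\left(-6 + l{\left(-7,-6 \right)}\right)^{2} = \left(-6 + 0\right)^{2} = \left(-6\right)^{2} = 36$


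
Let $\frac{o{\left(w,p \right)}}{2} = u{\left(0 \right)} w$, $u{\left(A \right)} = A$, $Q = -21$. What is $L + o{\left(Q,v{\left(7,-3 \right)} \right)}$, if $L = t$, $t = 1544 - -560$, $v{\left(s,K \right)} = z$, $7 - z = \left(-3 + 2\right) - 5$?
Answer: $2104$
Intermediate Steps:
$z = 13$ ($z = 7 - \left(\left(-3 + 2\right) - 5\right) = 7 - \left(-1 - 5\right) = 7 - -6 = 7 + 6 = 13$)
$v{\left(s,K \right)} = 13$
$o{\left(w,p \right)} = 0$ ($o{\left(w,p \right)} = 2 \cdot 0 w = 2 \cdot 0 = 0$)
$t = 2104$ ($t = 1544 + 560 = 2104$)
$L = 2104$
$L + o{\left(Q,v{\left(7,-3 \right)} \right)} = 2104 + 0 = 2104$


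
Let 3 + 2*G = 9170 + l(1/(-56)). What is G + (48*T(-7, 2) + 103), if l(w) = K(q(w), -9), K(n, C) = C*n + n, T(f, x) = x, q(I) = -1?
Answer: 9573/2 ≈ 4786.5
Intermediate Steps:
K(n, C) = n + C*n
l(w) = 8 (l(w) = -(1 - 9) = -1*(-8) = 8)
G = 9175/2 (G = -3/2 + (9170 + 8)/2 = -3/2 + (½)*9178 = -3/2 + 4589 = 9175/2 ≈ 4587.5)
G + (48*T(-7, 2) + 103) = 9175/2 + (48*2 + 103) = 9175/2 + (96 + 103) = 9175/2 + 199 = 9573/2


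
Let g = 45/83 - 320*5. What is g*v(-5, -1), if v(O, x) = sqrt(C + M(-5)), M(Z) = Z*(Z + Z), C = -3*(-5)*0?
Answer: -663775*sqrt(2)/83 ≈ -11310.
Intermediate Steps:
C = 0 (C = 15*0 = 0)
M(Z) = 2*Z**2 (M(Z) = Z*(2*Z) = 2*Z**2)
v(O, x) = 5*sqrt(2) (v(O, x) = sqrt(0 + 2*(-5)**2) = sqrt(0 + 2*25) = sqrt(0 + 50) = sqrt(50) = 5*sqrt(2))
g = -132755/83 (g = 45*(1/83) - 1600 = 45/83 - 1600 = -132755/83 ≈ -1599.5)
g*v(-5, -1) = -663775*sqrt(2)/83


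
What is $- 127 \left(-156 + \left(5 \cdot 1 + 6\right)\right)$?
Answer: $18415$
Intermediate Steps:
$- 127 \left(-156 + \left(5 \cdot 1 + 6\right)\right) = - 127 \left(-156 + \left(5 + 6\right)\right) = - 127 \left(-156 + 11\right) = \left(-127\right) \left(-145\right) = 18415$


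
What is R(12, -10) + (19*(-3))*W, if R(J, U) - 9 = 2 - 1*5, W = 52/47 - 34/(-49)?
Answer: -222504/2303 ≈ -96.615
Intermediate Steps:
W = 4146/2303 (W = 52*(1/47) - 34*(-1/49) = 52/47 + 34/49 = 4146/2303 ≈ 1.8003)
R(J, U) = 6 (R(J, U) = 9 + (2 - 1*5) = 9 + (2 - 5) = 9 - 3 = 6)
R(12, -10) + (19*(-3))*W = 6 + (19*(-3))*(4146/2303) = 6 - 57*4146/2303 = 6 - 236322/2303 = -222504/2303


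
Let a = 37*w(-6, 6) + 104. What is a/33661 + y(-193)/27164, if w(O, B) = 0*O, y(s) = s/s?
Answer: 2858717/914367404 ≈ 0.0031264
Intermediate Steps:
y(s) = 1
w(O, B) = 0
a = 104 (a = 37*0 + 104 = 0 + 104 = 104)
a/33661 + y(-193)/27164 = 104/33661 + 1/27164 = 2858717/914367404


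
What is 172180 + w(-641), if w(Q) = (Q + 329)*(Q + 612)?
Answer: 181228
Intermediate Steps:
w(Q) = (329 + Q)*(612 + Q)
172180 + w(-641) = 172180 + (201348 + (-641)² + 941*(-641)) = 172180 + (201348 + 410881 - 603181) = 172180 + 9048 = 181228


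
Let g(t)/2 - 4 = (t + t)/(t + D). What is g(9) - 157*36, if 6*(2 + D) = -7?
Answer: -197324/35 ≈ -5637.8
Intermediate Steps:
D = -19/6 (D = -2 + (⅙)*(-7) = -2 - 7/6 = -19/6 ≈ -3.1667)
g(t) = 8 + 4*t/(-19/6 + t) (g(t) = 8 + 2*((t + t)/(t - 19/6)) = 8 + 2*((2*t)/(-19/6 + t)) = 8 + 2*(2*t/(-19/6 + t)) = 8 + 4*t/(-19/6 + t))
g(9) - 157*36 = 8*(-19 + 9*9)/(-19 + 6*9) - 157*36 = 8*(-19 + 81)/(-19 + 54) - 5652 = 8*62/35 - 5652 = 8*(1/35)*62 - 5652 = 496/35 - 5652 = -197324/35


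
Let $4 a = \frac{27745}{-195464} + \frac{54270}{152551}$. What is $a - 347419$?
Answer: $- \frac{41437670361569079}{119272914656} \approx -3.4742 \cdot 10^{5}$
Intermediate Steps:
$a = \frac{6375303785}{119272914656}$ ($a = \frac{\frac{27745}{-195464} + \frac{54270}{152551}}{4} = \frac{27745 \left(- \frac{1}{195464}\right) + 54270 \cdot \frac{1}{152551}}{4} = \frac{- \frac{27745}{195464} + \frac{54270}{152551}}{4} = \frac{1}{4} \cdot \frac{6375303785}{29818228664} = \frac{6375303785}{119272914656} \approx 0.053451$)
$a - 347419 = \frac{6375303785}{119272914656} - 347419 = - \frac{41437670361569079}{119272914656}$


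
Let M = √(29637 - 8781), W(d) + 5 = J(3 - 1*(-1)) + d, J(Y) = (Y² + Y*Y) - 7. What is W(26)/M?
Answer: 23*√5214/5214 ≈ 0.31852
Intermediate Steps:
J(Y) = -7 + 2*Y² (J(Y) = (Y² + Y²) - 7 = 2*Y² - 7 = -7 + 2*Y²)
W(d) = 20 + d (W(d) = -5 + ((-7 + 2*(3 - 1*(-1))²) + d) = -5 + ((-7 + 2*(3 + 1)²) + d) = -5 + ((-7 + 2*4²) + d) = -5 + ((-7 + 2*16) + d) = -5 + ((-7 + 32) + d) = -5 + (25 + d) = 20 + d)
M = 2*√5214 (M = √20856 = 2*√5214 ≈ 144.42)
W(26)/M = (20 + 26)/((2*√5214)) = 46*(√5214/10428) = 23*√5214/5214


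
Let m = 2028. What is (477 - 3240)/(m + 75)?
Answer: -921/701 ≈ -1.3138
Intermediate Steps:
(477 - 3240)/(m + 75) = (477 - 3240)/(2028 + 75) = -2763/2103 = -2763*1/2103 = -921/701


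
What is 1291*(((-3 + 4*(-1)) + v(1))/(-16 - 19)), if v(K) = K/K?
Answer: 7746/35 ≈ 221.31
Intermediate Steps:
v(K) = 1
1291*(((-3 + 4*(-1)) + v(1))/(-16 - 19)) = 1291*(((-3 + 4*(-1)) + 1)/(-16 - 19)) = 1291*(((-3 - 4) + 1)/(-35)) = 1291*((-7 + 1)*(-1/35)) = 1291*(-6*(-1/35)) = 1291*(6/35) = 7746/35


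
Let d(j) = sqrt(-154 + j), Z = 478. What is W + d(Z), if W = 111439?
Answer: 111457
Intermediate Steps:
W + d(Z) = 111439 + sqrt(-154 + 478) = 111439 + sqrt(324) = 111439 + 18 = 111457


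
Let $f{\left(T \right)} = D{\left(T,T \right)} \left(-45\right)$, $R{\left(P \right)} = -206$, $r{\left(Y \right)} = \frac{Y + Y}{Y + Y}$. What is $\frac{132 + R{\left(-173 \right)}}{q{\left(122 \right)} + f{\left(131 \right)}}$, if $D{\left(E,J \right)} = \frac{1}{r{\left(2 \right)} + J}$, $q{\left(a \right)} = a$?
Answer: $- \frac{3256}{5353} \approx -0.60826$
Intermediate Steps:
$r{\left(Y \right)} = 1$ ($r{\left(Y \right)} = \frac{2 Y}{2 Y} = 2 Y \frac{1}{2 Y} = 1$)
$D{\left(E,J \right)} = \frac{1}{1 + J}$
$f{\left(T \right)} = - \frac{45}{1 + T}$ ($f{\left(T \right)} = \frac{1}{1 + T} \left(-45\right) = - \frac{45}{1 + T}$)
$\frac{132 + R{\left(-173 \right)}}{q{\left(122 \right)} + f{\left(131 \right)}} = \frac{132 - 206}{122 - \frac{45}{1 + 131}} = - \frac{74}{122 - \frac{45}{132}} = - \frac{74}{122 - \frac{15}{44}} = - \frac{74}{\frac{5353}{44}} = \left(-74\right) \frac{44}{5353} = - \frac{3256}{5353}$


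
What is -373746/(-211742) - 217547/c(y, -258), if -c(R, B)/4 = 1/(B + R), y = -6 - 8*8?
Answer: -1888617124961/105871 ≈ -1.7839e+7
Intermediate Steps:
y = -70 (y = -6 - 64 = -70)
c(R, B) = -4/(B + R)
-373746/(-211742) - 217547/c(y, -258) = -373746/(-211742) - 217547/((-4/(-258 - 70))) = -373746*(-1/211742) - 217547/((-4/(-328))) = 186873/105871 - 217547/((-4*(-1/328))) = 186873/105871 - 217547/1/82 = 186873/105871 - 217547*82 = 186873/105871 - 17838854 = -1888617124961/105871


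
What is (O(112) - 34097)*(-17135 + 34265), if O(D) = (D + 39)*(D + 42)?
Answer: -185740590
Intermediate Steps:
O(D) = (39 + D)*(42 + D)
(O(112) - 34097)*(-17135 + 34265) = ((1638 + 112**2 + 81*112) - 34097)*(-17135 + 34265) = ((1638 + 12544 + 9072) - 34097)*17130 = (23254 - 34097)*17130 = -10843*17130 = -185740590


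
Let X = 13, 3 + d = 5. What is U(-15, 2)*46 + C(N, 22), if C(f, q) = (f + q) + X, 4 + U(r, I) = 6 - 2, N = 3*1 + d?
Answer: 40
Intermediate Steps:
d = 2 (d = -3 + 5 = 2)
N = 5 (N = 3*1 + 2 = 3 + 2 = 5)
U(r, I) = 0 (U(r, I) = -4 + (6 - 2) = -4 + 4 = 0)
C(f, q) = 13 + f + q (C(f, q) = (f + q) + 13 = 13 + f + q)
U(-15, 2)*46 + C(N, 22) = 0*46 + (13 + 5 + 22) = 0 + 40 = 40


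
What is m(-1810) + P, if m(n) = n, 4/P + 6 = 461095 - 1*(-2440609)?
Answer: -2626036688/1450849 ≈ -1810.0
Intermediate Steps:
P = 2/1450849 (P = 4/(-6 + (461095 - 1*(-2440609))) = 4/(-6 + (461095 + 2440609)) = 4/(-6 + 2901704) = 4/2901698 = 4*(1/2901698) = 2/1450849 ≈ 1.3785e-6)
m(-1810) + P = -1810 + 2/1450849 = -2626036688/1450849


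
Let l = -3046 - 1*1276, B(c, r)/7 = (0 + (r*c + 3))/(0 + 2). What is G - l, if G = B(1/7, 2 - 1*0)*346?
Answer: 8301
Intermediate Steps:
B(c, r) = 21/2 + 7*c*r/2 (B(c, r) = 7*((0 + (r*c + 3))/(0 + 2)) = 7*((0 + (c*r + 3))/2) = 7*((0 + (3 + c*r))*(½)) = 7*((3 + c*r)*(½)) = 7*(3/2 + c*r/2) = 21/2 + 7*c*r/2)
l = -4322 (l = -3046 - 1276 = -4322)
G = 3979 (G = (21/2 + (7/2)*(2 - 1*0)/7)*346 = (21/2 + (7/2)*(⅐)*(2 + 0))*346 = (21/2 + (7/2)*(⅐)*2)*346 = (21/2 + 1)*346 = (23/2)*346 = 3979)
G - l = 3979 - 1*(-4322) = 3979 + 4322 = 8301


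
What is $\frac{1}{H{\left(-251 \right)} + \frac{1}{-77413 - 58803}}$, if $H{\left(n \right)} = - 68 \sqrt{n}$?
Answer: $\frac{136216 i}{- i + 9262688 \sqrt{251}} \approx -6.3253 \cdot 10^{-12} + 0.00092823 i$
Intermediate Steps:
$\frac{1}{H{\left(-251 \right)} + \frac{1}{-77413 - 58803}} = \frac{1}{- 68 \sqrt{-251} + \frac{1}{-77413 - 58803}} = \frac{1}{- 68 i \sqrt{251} + \frac{1}{-136216}} = \frac{1}{- 68 i \sqrt{251} - \frac{1}{136216}} = \frac{1}{- \frac{1}{136216} - 68 i \sqrt{251}}$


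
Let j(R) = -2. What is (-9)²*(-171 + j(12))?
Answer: -14013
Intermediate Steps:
(-9)²*(-171 + j(12)) = (-9)²*(-171 - 2) = 81*(-173) = -14013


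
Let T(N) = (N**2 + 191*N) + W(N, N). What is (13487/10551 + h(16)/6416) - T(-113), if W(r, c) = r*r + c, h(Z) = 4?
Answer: -64999611269/16923804 ≈ -3840.7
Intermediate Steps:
W(r, c) = c + r**2 (W(r, c) = r**2 + c = c + r**2)
T(N) = 2*N**2 + 192*N (T(N) = (N**2 + 191*N) + (N + N**2) = 2*N**2 + 192*N)
(13487/10551 + h(16)/6416) - T(-113) = (13487/10551 + 4/6416) - 2*(-113)*(96 - 113) = (13487*(1/10551) + 4*(1/6416)) - 2*(-113)*(-17) = (13487/10551 + 1/1604) - 1*3842 = 21643699/16923804 - 3842 = -64999611269/16923804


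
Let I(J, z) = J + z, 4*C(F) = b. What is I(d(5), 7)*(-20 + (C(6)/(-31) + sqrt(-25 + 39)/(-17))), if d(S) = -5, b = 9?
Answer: -2489/62 - 2*sqrt(14)/17 ≈ -40.585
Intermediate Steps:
C(F) = 9/4 (C(F) = (1/4)*9 = 9/4)
I(d(5), 7)*(-20 + (C(6)/(-31) + sqrt(-25 + 39)/(-17))) = (-5 + 7)*(-20 + ((9/4)/(-31) + sqrt(-25 + 39)/(-17))) = 2*(-20 + ((9/4)*(-1/31) + sqrt(14)*(-1/17))) = 2*(-20 + (-9/124 - sqrt(14)/17)) = 2*(-2489/124 - sqrt(14)/17) = -2489/62 - 2*sqrt(14)/17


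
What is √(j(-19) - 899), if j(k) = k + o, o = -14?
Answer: 2*I*√233 ≈ 30.529*I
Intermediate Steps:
j(k) = -14 + k (j(k) = k - 14 = -14 + k)
√(j(-19) - 899) = √((-14 - 19) - 899) = √(-33 - 899) = √(-932) = 2*I*√233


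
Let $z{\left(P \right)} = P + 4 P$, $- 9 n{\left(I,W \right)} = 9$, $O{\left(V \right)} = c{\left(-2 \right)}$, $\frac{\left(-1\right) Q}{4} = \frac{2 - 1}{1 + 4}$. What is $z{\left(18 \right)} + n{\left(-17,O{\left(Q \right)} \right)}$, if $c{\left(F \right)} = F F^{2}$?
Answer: $89$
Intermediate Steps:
$c{\left(F \right)} = F^{3}$
$Q = - \frac{4}{5}$ ($Q = - 4 \frac{2 - 1}{1 + 4} = - 4 \cdot 1 \cdot \frac{1}{5} = \left(-4\right) \frac{1}{5} = - \frac{4}{5} \approx -0.8$)
$O{\left(V \right)} = -8$ ($O{\left(V \right)} = \left(-2\right)^{3} = -8$)
$n{\left(I,W \right)} = -1$ ($n{\left(I,W \right)} = \left(- \frac{1}{9}\right) 9 = -1$)
$z{\left(P \right)} = 5 P$
$z{\left(18 \right)} + n{\left(-17,O{\left(Q \right)} \right)} = 5 \cdot 18 - 1 = 90 - 1 = 89$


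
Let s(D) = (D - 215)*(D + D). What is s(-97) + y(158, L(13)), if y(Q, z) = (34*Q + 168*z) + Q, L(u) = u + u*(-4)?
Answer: 59506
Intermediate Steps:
L(u) = -3*u (L(u) = u - 4*u = -3*u)
y(Q, z) = 35*Q + 168*z
s(D) = 2*D*(-215 + D) (s(D) = (-215 + D)*(2*D) = 2*D*(-215 + D))
s(-97) + y(158, L(13)) = 2*(-97)*(-215 - 97) + (35*158 + 168*(-3*13)) = 2*(-97)*(-312) + (5530 + 168*(-39)) = 60528 + (5530 - 6552) = 60528 - 1022 = 59506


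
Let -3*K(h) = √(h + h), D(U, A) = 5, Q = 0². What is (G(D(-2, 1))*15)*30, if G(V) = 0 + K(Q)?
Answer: 0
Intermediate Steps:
Q = 0
K(h) = -√2*√h/3 (K(h) = -√(h + h)/3 = -√2*√h/3)
G(V) = 0 (G(V) = 0 - √2*√0/3 = 0 - ⅓*√2*0 = 0 + 0 = 0)
(G(D(-2, 1))*15)*30 = (0*15)*30 = 0*30 = 0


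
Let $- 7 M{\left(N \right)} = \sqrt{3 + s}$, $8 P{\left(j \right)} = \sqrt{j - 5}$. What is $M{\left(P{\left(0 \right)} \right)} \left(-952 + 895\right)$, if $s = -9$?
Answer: $\frac{57 i \sqrt{6}}{7} \approx 19.946 i$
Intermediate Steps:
$P{\left(j \right)} = \frac{\sqrt{-5 + j}}{8}$ ($P{\left(j \right)} = \frac{\sqrt{j - 5}}{8} = \frac{\sqrt{-5 + j}}{8}$)
$M{\left(N \right)} = - \frac{i \sqrt{6}}{7}$ ($M{\left(N \right)} = - \frac{\sqrt{3 - 9}}{7} = - \frac{\sqrt{-6}}{7} = - \frac{i \sqrt{6}}{7}$)
$M{\left(P{\left(0 \right)} \right)} \left(-952 + 895\right) = - \frac{i \sqrt{6}}{7} \left(-952 + 895\right) = - \frac{i \sqrt{6}}{7} \left(-57\right) = \frac{57 i \sqrt{6}}{7}$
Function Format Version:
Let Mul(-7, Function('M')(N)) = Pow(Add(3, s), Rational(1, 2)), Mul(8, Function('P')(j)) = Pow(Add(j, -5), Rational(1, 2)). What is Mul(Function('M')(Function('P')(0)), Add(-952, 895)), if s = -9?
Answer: Mul(Rational(57, 7), I, Pow(6, Rational(1, 2))) ≈ Mul(19.946, I)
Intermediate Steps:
Function('P')(j) = Mul(Rational(1, 8), Pow(Add(-5, j), Rational(1, 2))) (Function('P')(j) = Mul(Rational(1, 8), Pow(Add(j, -5), Rational(1, 2))) = Mul(Rational(1, 8), Pow(Add(-5, j), Rational(1, 2))))
Function('M')(N) = Mul(Rational(-1, 7), I, Pow(6, Rational(1, 2))) (Function('M')(N) = Mul(Rational(-1, 7), Pow(Add(3, -9), Rational(1, 2))) = Mul(Rational(-1, 7), Pow(-6, Rational(1, 2))) = Mul(Rational(-1, 7), Mul(I, Pow(6, Rational(1, 2)))) = Mul(Rational(-1, 7), I, Pow(6, Rational(1, 2))))
Mul(Function('M')(Function('P')(0)), Add(-952, 895)) = Mul(Mul(Rational(-1, 7), I, Pow(6, Rational(1, 2))), Add(-952, 895)) = Mul(Mul(Rational(-1, 7), I, Pow(6, Rational(1, 2))), -57) = Mul(Rational(57, 7), I, Pow(6, Rational(1, 2)))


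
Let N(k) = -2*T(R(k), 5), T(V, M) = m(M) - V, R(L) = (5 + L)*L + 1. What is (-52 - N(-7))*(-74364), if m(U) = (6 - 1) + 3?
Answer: 4908024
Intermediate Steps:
m(U) = 8 (m(U) = 5 + 3 = 8)
R(L) = 1 + L*(5 + L) (R(L) = L*(5 + L) + 1 = 1 + L*(5 + L))
T(V, M) = 8 - V
N(k) = -14 + 2*k² + 10*k (N(k) = -2*(8 - (1 + k² + 5*k)) = -2*(8 + (-1 - k² - 5*k)) = -2*(7 - k² - 5*k) = -14 + 2*k² + 10*k)
(-52 - N(-7))*(-74364) = (-52 - (-14 + 2*(-7)² + 10*(-7)))*(-74364) = (-52 - (-14 + 2*49 - 70))*(-74364) = (-52 - (-14 + 98 - 70))*(-74364) = (-52 - 1*14)*(-74364) = (-52 - 14)*(-74364) = -66*(-74364) = 4908024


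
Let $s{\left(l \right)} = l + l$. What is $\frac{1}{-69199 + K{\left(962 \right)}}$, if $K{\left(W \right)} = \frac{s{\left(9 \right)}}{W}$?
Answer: $- \frac{481}{33284710} \approx -1.4451 \cdot 10^{-5}$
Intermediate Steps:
$s{\left(l \right)} = 2 l$
$K{\left(W \right)} = \frac{18}{W}$ ($K{\left(W \right)} = \frac{2 \cdot 9}{W} = \frac{18}{W}$)
$\frac{1}{-69199 + K{\left(962 \right)}} = \frac{1}{-69199 + \frac{18}{962}} = \frac{1}{-69199 + 18 \cdot \frac{1}{962}} = \frac{1}{-69199 + \frac{9}{481}} = \frac{1}{- \frac{33284710}{481}} = - \frac{481}{33284710}$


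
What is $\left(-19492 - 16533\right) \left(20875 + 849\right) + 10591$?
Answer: $-782596509$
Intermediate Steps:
$\left(-19492 - 16533\right) \left(20875 + 849\right) + 10591 = \left(-36025\right) 21724 + 10591 = -782607100 + 10591 = -782596509$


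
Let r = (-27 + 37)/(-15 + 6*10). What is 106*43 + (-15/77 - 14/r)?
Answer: 346100/77 ≈ 4494.8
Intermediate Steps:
r = 2/9 (r = 10/(-15 + 60) = 10/45 = 10*(1/45) = 2/9 ≈ 0.22222)
106*43 + (-15/77 - 14/r) = 106*43 + (-15/77 - 14/2/9) = 4558 + (-15*1/77 - 14*9/2) = 4558 + (-15/77 - 63) = 4558 - 4866/77 = 346100/77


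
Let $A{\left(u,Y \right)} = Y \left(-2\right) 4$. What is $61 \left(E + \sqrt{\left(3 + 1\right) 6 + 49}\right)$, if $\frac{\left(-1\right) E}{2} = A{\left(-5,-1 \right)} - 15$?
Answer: $854 + 61 \sqrt{73} \approx 1375.2$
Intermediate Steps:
$A{\left(u,Y \right)} = - 8 Y$ ($A{\left(u,Y \right)} = - 2 Y 4 = - 8 Y$)
$E = 14$ ($E = - 2 \left(\left(-8\right) \left(-1\right) - 15\right) = - 2 \left(8 - 15\right) = \left(-2\right) \left(-7\right) = 14$)
$61 \left(E + \sqrt{\left(3 + 1\right) 6 + 49}\right) = 61 \left(14 + \sqrt{\left(3 + 1\right) 6 + 49}\right) = 61 \left(14 + \sqrt{4 \cdot 6 + 49}\right) = 61 \left(14 + \sqrt{24 + 49}\right) = 61 \left(14 + \sqrt{73}\right) = 854 + 61 \sqrt{73}$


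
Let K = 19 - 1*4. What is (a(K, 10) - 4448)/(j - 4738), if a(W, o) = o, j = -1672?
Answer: 2219/3205 ≈ 0.69236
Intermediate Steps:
K = 15 (K = 19 - 4 = 15)
(a(K, 10) - 4448)/(j - 4738) = (10 - 4448)/(-1672 - 4738) = -4438/(-6410) = -4438*(-1/6410) = 2219/3205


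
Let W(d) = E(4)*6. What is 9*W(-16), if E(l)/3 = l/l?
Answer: 162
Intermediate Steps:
E(l) = 3 (E(l) = 3*(l/l) = 3*1 = 3)
W(d) = 18 (W(d) = 3*6 = 18)
9*W(-16) = 9*18 = 162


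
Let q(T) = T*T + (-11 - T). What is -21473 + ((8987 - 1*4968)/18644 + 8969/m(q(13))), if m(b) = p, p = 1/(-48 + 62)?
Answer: 1940713911/18644 ≈ 1.0409e+5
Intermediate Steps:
q(T) = -11 + T² - T (q(T) = T² + (-11 - T) = -11 + T² - T)
p = 1/14 ≈ 0.071429
m(b) = 1/14
-21473 + ((8987 - 1*4968)/18644 + 8969/m(q(13))) = -21473 + ((8987 - 1*4968)/18644 + 8969/(1/14)) = -21473 + ((8987 - 4968)*(1/18644) + 8969*14) = -21473 + (4019*(1/18644) + 125566) = -21473 + (4019/18644 + 125566) = -21473 + 2341056523/18644 = 1940713911/18644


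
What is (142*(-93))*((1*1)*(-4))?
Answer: 52824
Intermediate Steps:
(142*(-93))*((1*1)*(-4)) = -13206*(-4) = 52824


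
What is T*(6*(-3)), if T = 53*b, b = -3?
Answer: 2862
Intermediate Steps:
T = -159 (T = 53*(-3) = -159)
T*(6*(-3)) = -954*(-3) = -159*(-18) = 2862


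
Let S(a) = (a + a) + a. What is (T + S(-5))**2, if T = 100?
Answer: 7225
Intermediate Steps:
S(a) = 3*a (S(a) = 2*a + a = 3*a)
(T + S(-5))**2 = (100 + 3*(-5))**2 = (100 - 15)**2 = 85**2 = 7225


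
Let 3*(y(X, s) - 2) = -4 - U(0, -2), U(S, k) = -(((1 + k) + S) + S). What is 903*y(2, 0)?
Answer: 301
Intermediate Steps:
U(S, k) = -1 - k - 2*S (U(S, k) = -((1 + S + k) + S) = -(1 + k + 2*S) = -1 - k - 2*S)
y(X, s) = ⅓ (y(X, s) = 2 + (-4 - (-1 - 1*(-2) - 2*0))/3 = 2 + (-4 - (-1 + 2 + 0))/3 = 2 + (-4 - 1*1)/3 = 2 + (-4 - 1)/3 = 2 + (⅓)*(-5) = 2 - 5/3 = ⅓)
903*y(2, 0) = 903*(⅓) = 301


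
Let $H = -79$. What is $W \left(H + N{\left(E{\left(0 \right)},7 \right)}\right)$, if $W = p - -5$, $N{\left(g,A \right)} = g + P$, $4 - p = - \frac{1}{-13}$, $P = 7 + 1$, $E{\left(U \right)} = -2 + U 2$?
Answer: $- \frac{8468}{13} \approx -651.38$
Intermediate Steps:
$E{\left(U \right)} = -2 + 2 U$
$P = 8$
$p = \frac{51}{13}$ ($p = 4 - - \frac{1}{-13} = 4 - \left(-1\right) \left(- \frac{1}{13}\right) = 4 - \frac{1}{13} = \frac{51}{13} \approx 3.9231$)
$N{\left(g,A \right)} = 8 + g$ ($N{\left(g,A \right)} = g + 8 = 8 + g$)
$W = \frac{116}{13}$ ($W = \frac{51}{13} - -5 = \frac{51}{13} + 5 = \frac{116}{13} \approx 8.9231$)
$W \left(H + N{\left(E{\left(0 \right)},7 \right)}\right) = \frac{116 \left(-79 + \left(8 + \left(-2 + 2 \cdot 0\right)\right)\right)}{13} = \frac{116 \left(-79 + \left(8 + \left(-2 + 0\right)\right)\right)}{13} = \frac{116 \left(-79 + \left(8 - 2\right)\right)}{13} = \frac{116 \left(-79 + 6\right)}{13} = \frac{116}{13} \left(-73\right) = - \frac{8468}{13}$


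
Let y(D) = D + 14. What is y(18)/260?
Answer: 8/65 ≈ 0.12308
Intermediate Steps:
y(D) = 14 + D
y(18)/260 = (14 + 18)/260 = 32*(1/260) = 8/65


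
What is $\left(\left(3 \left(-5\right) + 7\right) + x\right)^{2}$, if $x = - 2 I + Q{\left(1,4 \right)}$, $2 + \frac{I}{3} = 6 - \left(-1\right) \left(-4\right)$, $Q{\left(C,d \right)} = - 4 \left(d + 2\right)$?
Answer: $1024$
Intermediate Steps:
$Q{\left(C,d \right)} = -8 - 4 d$ ($Q{\left(C,d \right)} = - 4 \left(2 + d\right) = -8 - 4 d$)
$I = 0$ ($I = -6 + 3 \left(6 - \left(-1\right) \left(-4\right)\right) = -6 + 3 \left(6 - 4\right) = -6 + 3 \cdot 2 = -6 + 6 = 0$)
$x = -24$ ($x = \left(-2\right) 0 - 24 = 0 - 24 = -24$)
$\left(\left(3 \left(-5\right) + 7\right) + x\right)^{2} = \left(\left(3 \left(-5\right) + 7\right) - 24\right)^{2} = \left(\left(-15 + 7\right) - 24\right)^{2} = \left(-8 - 24\right)^{2} = \left(-32\right)^{2} = 1024$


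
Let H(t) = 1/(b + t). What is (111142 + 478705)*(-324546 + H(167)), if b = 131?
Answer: -57046879779829/298 ≈ -1.9143e+11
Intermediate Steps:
H(t) = 1/(131 + t)
(111142 + 478705)*(-324546 + H(167)) = (111142 + 478705)*(-324546 + 1/(131 + 167)) = 589847*(-324546 + 1/298) = 589847*(-96714707/298) = -57046879779829/298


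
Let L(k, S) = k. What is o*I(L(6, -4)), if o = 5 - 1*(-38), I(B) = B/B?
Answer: 43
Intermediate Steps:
I(B) = 1
o = 43 (o = 5 + 38 = 43)
o*I(L(6, -4)) = 43*1 = 43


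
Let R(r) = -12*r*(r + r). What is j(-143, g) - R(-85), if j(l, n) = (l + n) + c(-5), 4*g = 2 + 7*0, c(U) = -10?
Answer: 346495/2 ≈ 1.7325e+5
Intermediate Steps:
g = ½ (g = (2 + 7*0)/4 = (2 + 0)/4 = (¼)*2 = ½ ≈ 0.50000)
j(l, n) = -10 + l + n (j(l, n) = (l + n) - 10 = -10 + l + n)
R(r) = -24*r² (R(r) = -12*r*2*r = -24*r²)
j(-143, g) - R(-85) = (-10 - 143 + ½) - (-24)*(-85)² = -305/2 - (-24)*7225 = -305/2 - 1*(-173400) = -305/2 + 173400 = 346495/2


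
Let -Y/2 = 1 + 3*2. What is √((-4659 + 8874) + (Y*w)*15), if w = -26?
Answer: 15*√43 ≈ 98.362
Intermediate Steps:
Y = -14 (Y = -2*(1 + 3*2) = -2*(1 + 6) = -2*7 = -14)
√((-4659 + 8874) + (Y*w)*15) = √((-4659 + 8874) - 14*(-26)*15) = √(4215 + 364*15) = √(4215 + 5460) = √9675 = 15*√43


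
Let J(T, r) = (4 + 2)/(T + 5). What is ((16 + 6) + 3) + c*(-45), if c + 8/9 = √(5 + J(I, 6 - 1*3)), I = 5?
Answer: 65 - 18*√35 ≈ -41.489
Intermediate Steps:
J(T, r) = 6/(5 + T)
c = -8/9 + 2*√35/5 (c = -8/9 + √(5 + 6/(5 + 5)) = -8/9 + √(5 + 6/10) = -8/9 + √(5 + 6*(⅒)) = -8/9 + √(5 + ⅗) = -8/9 + √(28/5) = -8/9 + 2*√35/5 ≈ 1.4775)
((16 + 6) + 3) + c*(-45) = ((16 + 6) + 3) + (-8/9 + 2*√35/5)*(-45) = (22 + 3) + (40 - 18*√35) = 25 + (40 - 18*√35) = 65 - 18*√35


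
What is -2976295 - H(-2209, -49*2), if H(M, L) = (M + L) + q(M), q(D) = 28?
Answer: -2974016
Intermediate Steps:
H(M, L) = 28 + L + M (H(M, L) = (M + L) + 28 = (L + M) + 28 = 28 + L + M)
-2976295 - H(-2209, -49*2) = -2976295 - (28 - 49*2 - 2209) = -2976295 - (28 - 98 - 2209) = -2976295 - 1*(-2279) = -2976295 + 2279 = -2974016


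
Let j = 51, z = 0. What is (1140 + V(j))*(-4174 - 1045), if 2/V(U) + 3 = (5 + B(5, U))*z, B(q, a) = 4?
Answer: -17838542/3 ≈ -5.9462e+6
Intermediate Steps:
V(U) = -2/3 (V(U) = 2/(-3 + (5 + 4)*0) = 2/(-3 + 9*0) = 2/(-3 + 0) = 2/(-3) = 2*(-1/3) = -2/3)
(1140 + V(j))*(-4174 - 1045) = (1140 - 2/3)*(-4174 - 1045) = (3418/3)*(-5219) = -17838542/3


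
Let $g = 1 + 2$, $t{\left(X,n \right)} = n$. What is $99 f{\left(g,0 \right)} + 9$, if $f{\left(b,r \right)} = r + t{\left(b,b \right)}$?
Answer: $306$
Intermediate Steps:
$g = 3$
$f{\left(b,r \right)} = b + r$ ($f{\left(b,r \right)} = r + b = b + r$)
$99 f{\left(g,0 \right)} + 9 = 99 \left(3 + 0\right) + 9 = 99 \cdot 3 + 9 = 297 + 9 = 306$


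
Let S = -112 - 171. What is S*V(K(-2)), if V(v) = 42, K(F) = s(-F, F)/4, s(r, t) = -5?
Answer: -11886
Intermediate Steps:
K(F) = -5/4
S = -283
S*V(K(-2)) = -283*42 = -11886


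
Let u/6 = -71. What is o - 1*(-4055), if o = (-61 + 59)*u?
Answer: 4907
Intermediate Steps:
u = -426 (u = 6*(-71) = -426)
o = 852 (o = (-61 + 59)*(-426) = -2*(-426) = 852)
o - 1*(-4055) = 852 - 1*(-4055) = 852 + 4055 = 4907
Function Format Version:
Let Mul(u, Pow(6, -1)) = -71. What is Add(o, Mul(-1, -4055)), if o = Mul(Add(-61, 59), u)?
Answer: 4907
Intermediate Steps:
u = -426 (u = Mul(6, -71) = -426)
o = 852 (o = Mul(Add(-61, 59), -426) = Mul(-2, -426) = 852)
Add(o, Mul(-1, -4055)) = Add(852, Mul(-1, -4055)) = Add(852, 4055) = 4907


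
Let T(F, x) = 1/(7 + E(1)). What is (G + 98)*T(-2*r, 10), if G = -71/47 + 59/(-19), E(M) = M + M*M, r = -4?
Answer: 83392/8037 ≈ 10.376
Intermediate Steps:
E(M) = M + M**2
G = -4122/893 (G = -71*1/47 + 59*(-1/19) = -71/47 - 59/19 = -4122/893 ≈ -4.6159)
T(F, x) = 1/9 (T(F, x) = 1/(7 + 1*(1 + 1)) = 1/(7 + 1*2) = 1/(7 + 2) = 1/9)
(G + 98)*T(-2*r, 10) = (-4122/893 + 98)*(1/9) = (83392/893)*(1/9) = 83392/8037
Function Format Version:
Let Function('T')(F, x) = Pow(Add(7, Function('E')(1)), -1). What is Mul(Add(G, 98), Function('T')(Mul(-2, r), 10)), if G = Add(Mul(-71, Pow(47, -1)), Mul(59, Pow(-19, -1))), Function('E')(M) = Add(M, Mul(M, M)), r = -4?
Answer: Rational(83392, 8037) ≈ 10.376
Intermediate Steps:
Function('E')(M) = Add(M, Pow(M, 2))
G = Rational(-4122, 893) (G = Add(Mul(-71, Rational(1, 47)), Mul(59, Rational(-1, 19))) = Add(Rational(-71, 47), Rational(-59, 19)) = Rational(-4122, 893) ≈ -4.6159)
Function('T')(F, x) = Rational(1, 9) (Function('T')(F, x) = Pow(Add(7, Mul(1, Add(1, 1))), -1) = Pow(Add(7, Mul(1, 2)), -1) = Pow(Add(7, 2), -1) = Pow(9, -1) = Rational(1, 9))
Mul(Add(G, 98), Function('T')(Mul(-2, r), 10)) = Mul(Add(Rational(-4122, 893), 98), Rational(1, 9)) = Mul(Rational(83392, 893), Rational(1, 9)) = Rational(83392, 8037)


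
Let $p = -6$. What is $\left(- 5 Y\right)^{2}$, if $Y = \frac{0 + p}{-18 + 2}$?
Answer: $\frac{225}{64} \approx 3.5156$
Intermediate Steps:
$Y = \frac{3}{8}$ ($Y = \frac{0 - 6}{-18 + 2} = - \frac{6}{-16} = \left(-6\right) \left(- \frac{1}{16}\right) = \frac{3}{8} \approx 0.375$)
$\left(- 5 Y\right)^{2} = \left(\left(-5\right) \frac{3}{8}\right)^{2} = \left(- \frac{15}{8}\right)^{2} = \frac{225}{64}$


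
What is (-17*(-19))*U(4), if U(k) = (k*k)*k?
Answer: 20672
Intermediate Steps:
U(k) = k³ (U(k) = k²*k = k³)
(-17*(-19))*U(4) = -17*(-19)*4³ = 323*64 = 20672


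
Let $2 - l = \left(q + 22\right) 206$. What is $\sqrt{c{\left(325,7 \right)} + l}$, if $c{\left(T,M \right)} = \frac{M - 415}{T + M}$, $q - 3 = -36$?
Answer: $\frac{\sqrt{15615786}}{83} \approx 47.611$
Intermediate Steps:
$q = -33$ ($q = 3 - 36 = -33$)
$l = 2268$ ($l = 2 - \left(-33 + 22\right) 206 = 2 - \left(-11\right) 206 = 2 - -2266 = 2 + 2266 = 2268$)
$c{\left(T,M \right)} = \frac{-415 + M}{M + T}$
$\sqrt{c{\left(325,7 \right)} + l} = \sqrt{\frac{-415 + 7}{7 + 325} + 2268} = \sqrt{\frac{1}{332} \left(-408\right) + 2268} = \sqrt{- \frac{102}{83} + 2268} = \sqrt{\frac{188142}{83}} = \frac{\sqrt{15615786}}{83}$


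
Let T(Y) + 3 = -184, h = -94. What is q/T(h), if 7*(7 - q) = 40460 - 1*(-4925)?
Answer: 45336/1309 ≈ 34.634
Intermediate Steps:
T(Y) = -187 (T(Y) = -3 - 184 = -187)
q = -45336/7 (q = 7 - (40460 - 1*(-4925))/7 = 7 - (40460 + 4925)/7 = 7 - ⅐*45385 = 7 - 45385/7 = -45336/7 ≈ -6476.6)
q/T(h) = -45336/7/(-187) = -45336/7*(-1/187) = 45336/1309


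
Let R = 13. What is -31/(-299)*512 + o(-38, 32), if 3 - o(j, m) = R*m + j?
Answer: -96253/299 ≈ -321.92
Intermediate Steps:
o(j, m) = 3 - j - 13*m (o(j, m) = 3 - (13*m + j) = 3 - (j + 13*m) = 3 + (-j - 13*m) = 3 - j - 13*m)
-31/(-299)*512 + o(-38, 32) = -31/(-299)*512 + (3 - 1*(-38) - 13*32) = -31*(-1/299)*512 + (3 + 38 - 416) = (31/299)*512 - 375 = 15872/299 - 375 = -96253/299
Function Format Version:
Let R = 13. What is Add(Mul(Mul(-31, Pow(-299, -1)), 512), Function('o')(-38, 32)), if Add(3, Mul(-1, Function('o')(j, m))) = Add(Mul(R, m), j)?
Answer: Rational(-96253, 299) ≈ -321.92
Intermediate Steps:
Function('o')(j, m) = Add(3, Mul(-1, j), Mul(-13, m)) (Function('o')(j, m) = Add(3, Mul(-1, Add(Mul(13, m), j))) = Add(3, Mul(-1, Add(j, Mul(13, m)))) = Add(3, Add(Mul(-1, j), Mul(-13, m))) = Add(3, Mul(-1, j), Mul(-13, m)))
Add(Mul(Mul(-31, Pow(-299, -1)), 512), Function('o')(-38, 32)) = Add(Mul(Mul(-31, Pow(-299, -1)), 512), Add(3, Mul(-1, -38), Mul(-13, 32))) = Add(Mul(Mul(-31, Rational(-1, 299)), 512), Add(3, 38, -416)) = Add(Mul(Rational(31, 299), 512), -375) = Add(Rational(15872, 299), -375) = Rational(-96253, 299)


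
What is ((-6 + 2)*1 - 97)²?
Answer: 10201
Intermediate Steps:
((-6 + 2)*1 - 97)² = (-4*1 - 97)² = (-4 - 97)² = (-101)² = 10201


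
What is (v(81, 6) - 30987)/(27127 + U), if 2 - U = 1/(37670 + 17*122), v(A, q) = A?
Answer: -1228328064/1078214975 ≈ -1.1392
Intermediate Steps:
U = 79487/39744 (U = 2 - 1/(37670 + 17*122) = 2 - 1/(37670 + 2074) = 2 - 1/39744 = 79487/39744 ≈ 2.0000)
(v(81, 6) - 30987)/(27127 + U) = (81 - 30987)/(27127 + 79487/39744) = -30906/1078214975/39744 = -30906*39744/1078214975 = -1228328064/1078214975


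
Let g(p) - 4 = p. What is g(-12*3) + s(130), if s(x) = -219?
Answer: -251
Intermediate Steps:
g(p) = 4 + p
g(-12*3) + s(130) = (4 - 12*3) - 219 = (4 - 36) - 219 = -32 - 219 = -251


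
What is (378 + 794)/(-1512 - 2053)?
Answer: -1172/3565 ≈ -0.32875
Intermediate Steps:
(378 + 794)/(-1512 - 2053) = 1172/(-3565) = 1172*(-1/3565) = -1172/3565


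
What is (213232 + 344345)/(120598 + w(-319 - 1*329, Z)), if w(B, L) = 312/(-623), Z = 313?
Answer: 347370471/75132242 ≈ 4.6235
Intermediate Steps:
w(B, L) = -312/623 (w(B, L) = 312*(-1/623) = -312/623)
(213232 + 344345)/(120598 + w(-319 - 1*329, Z)) = (213232 + 344345)/(120598 - 312/623) = 557577/(75132242/623) = 557577*(623/75132242) = 347370471/75132242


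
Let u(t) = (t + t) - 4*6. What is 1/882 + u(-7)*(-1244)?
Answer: 41693905/882 ≈ 47272.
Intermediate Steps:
u(t) = -24 + 2*t (u(t) = 2*t - 24 = -24 + 2*t)
1/882 + u(-7)*(-1244) = 1/882 + (-24 + 2*(-7))*(-1244) = 1/882 + (-24 - 14)*(-1244) = 1/882 - 38*(-1244) = 1/882 + 47272 = 41693905/882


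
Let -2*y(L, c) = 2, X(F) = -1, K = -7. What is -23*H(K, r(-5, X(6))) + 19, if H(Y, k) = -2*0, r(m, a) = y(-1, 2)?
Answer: 19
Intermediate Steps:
y(L, c) = -1 (y(L, c) = -1/2*2 = -1)
r(m, a) = -1
H(Y, k) = 0
-23*H(K, r(-5, X(6))) + 19 = -23*0 + 19 = 0 + 19 = 19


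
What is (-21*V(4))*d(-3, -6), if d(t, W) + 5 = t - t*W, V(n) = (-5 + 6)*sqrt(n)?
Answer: 1092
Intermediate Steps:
V(n) = sqrt(n) (V(n) = 1*sqrt(n) = sqrt(n))
d(t, W) = -5 + t - W*t (d(t, W) = -5 + (t - t*W) = -5 + (t - W*t) = -5 + t - W*t)
(-21*V(4))*d(-3, -6) = (-21*sqrt(4))*(-5 - 3 - 1*(-6)*(-3)) = (-21*2)*(-5 - 3 - 18) = -42*(-26) = 1092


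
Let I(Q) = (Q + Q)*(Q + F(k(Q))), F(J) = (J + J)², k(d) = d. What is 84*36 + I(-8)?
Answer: -944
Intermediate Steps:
F(J) = 4*J² (F(J) = (2*J)² = 4*J²)
I(Q) = 2*Q*(Q + 4*Q²) (I(Q) = (Q + Q)*(Q + 4*Q²) = (2*Q)*(Q + 4*Q²) = 2*Q*(Q + 4*Q²))
84*36 + I(-8) = 84*36 + (-8)²*(2 + 8*(-8)) = 3024 + 64*(2 - 64) = 3024 + 64*(-62) = 3024 - 3968 = -944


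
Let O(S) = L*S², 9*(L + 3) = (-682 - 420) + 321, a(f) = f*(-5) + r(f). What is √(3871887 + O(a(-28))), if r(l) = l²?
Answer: 5*I*√2911129 ≈ 8531.0*I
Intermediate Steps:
a(f) = f² - 5*f (a(f) = f*(-5) + f² = -5*f + f² = f² - 5*f)
L = -808/9 (L = -3 + ((-682 - 420) + 321)/9 = -3 + (-1102 + 321)/9 = -3 + (⅑)*(-781) = -3 - 781/9 = -808/9 ≈ -89.778)
O(S) = -808*S²/9
√(3871887 + O(a(-28))) = √(3871887 - 808*784*(-5 - 28)²/9) = √(3871887 - 808*(-28*(-33))²/9) = √(3871887 - 808/9*924²) = √(3871887 - 808/9*853776) = √(3871887 - 76650112) = √(-72778225) = 5*I*√2911129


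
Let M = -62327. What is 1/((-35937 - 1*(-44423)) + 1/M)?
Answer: 62327/528906921 ≈ 0.00011784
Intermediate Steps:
1/((-35937 - 1*(-44423)) + 1/M) = 1/((-35937 - 1*(-44423)) + 1/(-62327)) = 1/((-35937 + 44423) - 1/62327) = 1/(8486 - 1/62327) = 1/(528906921/62327) = 62327/528906921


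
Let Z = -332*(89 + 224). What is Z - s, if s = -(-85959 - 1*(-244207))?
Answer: 54332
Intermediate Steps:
s = -158248 (s = -(-85959 + 244207) = -1*158248 = -158248)
Z = -103916 (Z = -332*313 = -103916)
Z - s = -103916 - 1*(-158248) = -103916 + 158248 = 54332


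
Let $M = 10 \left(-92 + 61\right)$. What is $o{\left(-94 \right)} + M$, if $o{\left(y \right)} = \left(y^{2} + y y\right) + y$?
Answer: $17268$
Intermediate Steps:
$o{\left(y \right)} = y + 2 y^{2}$ ($o{\left(y \right)} = \left(y^{2} + y^{2}\right) + y = 2 y^{2} + y = y + 2 y^{2}$)
$M = -310$ ($M = 10 \left(-31\right) = -310$)
$o{\left(-94 \right)} + M = - 94 \left(1 + 2 \left(-94\right)\right) - 310 = - 94 \left(1 - 188\right) - 310 = \left(-94\right) \left(-187\right) - 310 = 17578 - 310 = 17268$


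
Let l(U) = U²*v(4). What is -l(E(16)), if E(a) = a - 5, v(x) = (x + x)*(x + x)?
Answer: -7744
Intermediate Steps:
v(x) = 4*x² (v(x) = (2*x)*(2*x) = 4*x²)
E(a) = -5 + a
l(U) = 64*U² (l(U) = U²*(4*4²) = U²*(4*16) = U²*64 = 64*U²)
-l(E(16)) = -64*(-5 + 16)² = -64*11² = -64*121 = -1*7744 = -7744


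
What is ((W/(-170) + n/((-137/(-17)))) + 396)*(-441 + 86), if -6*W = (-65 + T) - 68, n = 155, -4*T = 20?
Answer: -686402369/4658 ≈ -1.4736e+5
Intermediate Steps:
T = -5 (T = -1/4*20 = -5)
W = 23 (W = -((-65 - 5) - 68)/6 = -(-70 - 68)/6 = -1/6*(-138) = 23)
((W/(-170) + n/((-137/(-17)))) + 396)*(-441 + 86) = ((23/(-170) + 155/((-137/(-17)))) + 396)*(-441 + 86) = ((23*(-1/170) + 155/((-137*(-1/17)))) + 396)*(-355) = ((-23/170 + 155/(137/17)) + 396)*(-355) = ((-23/170 + 155*(17/137)) + 396)*(-355) = ((-23/170 + 2635/137) + 396)*(-355) = (444799/23290 + 396)*(-355) = (9667639/23290)*(-355) = -686402369/4658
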